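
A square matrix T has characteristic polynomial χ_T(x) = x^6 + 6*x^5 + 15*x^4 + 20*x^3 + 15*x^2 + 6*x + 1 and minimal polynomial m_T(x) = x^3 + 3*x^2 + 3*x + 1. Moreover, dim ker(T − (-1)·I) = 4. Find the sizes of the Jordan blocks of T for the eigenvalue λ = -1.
Block sizes for λ = -1: [3, 1, 1, 1]

Step 1 — from the characteristic polynomial, algebraic multiplicity of λ = -1 is 6. From dim ker(T − (-1)·I) = 4, there are exactly 4 Jordan blocks for λ = -1.
Step 2 — from the minimal polynomial, the factor (x + 1)^3 tells us the largest block for λ = -1 has size 3.
Step 3 — with total size 6, 4 blocks, and largest block 3, the block sizes (in nonincreasing order) are [3, 1, 1, 1].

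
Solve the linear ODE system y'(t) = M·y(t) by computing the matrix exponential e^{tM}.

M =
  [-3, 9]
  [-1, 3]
e^{tM} =
  [1 - 3*t, 9*t]
  [-t, 3*t + 1]

Strategy: write M = P · J · P⁻¹ where J is a Jordan canonical form, so e^{tM} = P · e^{tJ} · P⁻¹, and e^{tJ} can be computed block-by-block.

M has Jordan form
J =
  [0, 1]
  [0, 0]
(up to reordering of blocks).

Per-block formulas:
  For a 2×2 Jordan block J_2(0): exp(t · J_2(0)) = e^(0t)·(I + t·N), where N is the 2×2 nilpotent shift.

After assembling e^{tJ} and conjugating by P, we get:

e^{tM} =
  [1 - 3*t, 9*t]
  [-t, 3*t + 1]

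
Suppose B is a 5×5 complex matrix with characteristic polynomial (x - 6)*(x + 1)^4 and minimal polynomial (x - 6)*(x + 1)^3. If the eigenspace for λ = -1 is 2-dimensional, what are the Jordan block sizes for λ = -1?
Block sizes for λ = -1: [3, 1]

Step 1 — from the characteristic polynomial, algebraic multiplicity of λ = -1 is 4. From dim ker(B − (-1)·I) = 2, there are exactly 2 Jordan blocks for λ = -1.
Step 2 — from the minimal polynomial, the factor (x + 1)^3 tells us the largest block for λ = -1 has size 3.
Step 3 — with total size 4, 2 blocks, and largest block 3, the block sizes (in nonincreasing order) are [3, 1].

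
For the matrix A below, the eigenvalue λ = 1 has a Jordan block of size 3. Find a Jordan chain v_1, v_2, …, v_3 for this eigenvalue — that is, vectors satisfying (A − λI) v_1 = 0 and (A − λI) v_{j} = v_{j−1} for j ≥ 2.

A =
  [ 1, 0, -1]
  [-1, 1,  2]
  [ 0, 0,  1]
A Jordan chain for λ = 1 of length 3:
v_1 = (0, 1, 0)ᵀ
v_2 = (-1, 2, 0)ᵀ
v_3 = (0, 0, 1)ᵀ

Let N = A − (1)·I. We want v_3 with N^3 v_3 = 0 but N^2 v_3 ≠ 0; then v_{j-1} := N · v_j for j = 3, …, 2.

Pick v_3 = (0, 0, 1)ᵀ.
Then v_2 = N · v_3 = (-1, 2, 0)ᵀ.
Then v_1 = N · v_2 = (0, 1, 0)ᵀ.

Sanity check: (A − (1)·I) v_1 = (0, 0, 0)ᵀ = 0. ✓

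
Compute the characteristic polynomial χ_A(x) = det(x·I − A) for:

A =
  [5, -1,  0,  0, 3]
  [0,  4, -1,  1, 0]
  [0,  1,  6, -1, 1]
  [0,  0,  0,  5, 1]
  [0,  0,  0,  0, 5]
x^5 - 25*x^4 + 250*x^3 - 1250*x^2 + 3125*x - 3125

Expanding det(x·I − A) (e.g. by cofactor expansion or by noting that A is similar to its Jordan form J, which has the same characteristic polynomial as A) gives
  χ_A(x) = x^5 - 25*x^4 + 250*x^3 - 1250*x^2 + 3125*x - 3125
which factors as (x - 5)^5. The eigenvalues (with algebraic multiplicities) are λ = 5 with multiplicity 5.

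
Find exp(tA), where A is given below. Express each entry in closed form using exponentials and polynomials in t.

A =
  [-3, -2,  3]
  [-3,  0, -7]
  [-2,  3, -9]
e^{tA} =
  [t^2*exp(-4*t)/2 + t*exp(-4*t) + exp(-4*t), -t^2*exp(-4*t)/2 - 2*t*exp(-4*t), t^2*exp(-4*t) + 3*t*exp(-4*t)]
  [-t^2*exp(-4*t)/2 - 3*t*exp(-4*t), t^2*exp(-4*t)/2 + 4*t*exp(-4*t) + exp(-4*t), -t^2*exp(-4*t) - 7*t*exp(-4*t)]
  [-t^2*exp(-4*t)/2 - 2*t*exp(-4*t), t^2*exp(-4*t)/2 + 3*t*exp(-4*t), -t^2*exp(-4*t) - 5*t*exp(-4*t) + exp(-4*t)]

Strategy: write A = P · J · P⁻¹ where J is a Jordan canonical form, so e^{tA} = P · e^{tJ} · P⁻¹, and e^{tJ} can be computed block-by-block.

A has Jordan form
J =
  [-4,  1,  0]
  [ 0, -4,  1]
  [ 0,  0, -4]
(up to reordering of blocks).

Per-block formulas:
  For a 3×3 Jordan block J_3(-4): exp(t · J_3(-4)) = e^(-4t)·(I + t·N + (t^2/2)·N^2), where N is the 3×3 nilpotent shift.

After assembling e^{tJ} and conjugating by P, we get:

e^{tA} =
  [t^2*exp(-4*t)/2 + t*exp(-4*t) + exp(-4*t), -t^2*exp(-4*t)/2 - 2*t*exp(-4*t), t^2*exp(-4*t) + 3*t*exp(-4*t)]
  [-t^2*exp(-4*t)/2 - 3*t*exp(-4*t), t^2*exp(-4*t)/2 + 4*t*exp(-4*t) + exp(-4*t), -t^2*exp(-4*t) - 7*t*exp(-4*t)]
  [-t^2*exp(-4*t)/2 - 2*t*exp(-4*t), t^2*exp(-4*t)/2 + 3*t*exp(-4*t), -t^2*exp(-4*t) - 5*t*exp(-4*t) + exp(-4*t)]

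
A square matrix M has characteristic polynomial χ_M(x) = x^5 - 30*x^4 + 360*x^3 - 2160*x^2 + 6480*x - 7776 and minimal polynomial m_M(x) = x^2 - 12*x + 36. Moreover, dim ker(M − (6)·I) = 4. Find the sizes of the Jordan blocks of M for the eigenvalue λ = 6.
Block sizes for λ = 6: [2, 1, 1, 1]

Step 1 — from the characteristic polynomial, algebraic multiplicity of λ = 6 is 5. From dim ker(M − (6)·I) = 4, there are exactly 4 Jordan blocks for λ = 6.
Step 2 — from the minimal polynomial, the factor (x − 6)^2 tells us the largest block for λ = 6 has size 2.
Step 3 — with total size 5, 4 blocks, and largest block 2, the block sizes (in nonincreasing order) are [2, 1, 1, 1].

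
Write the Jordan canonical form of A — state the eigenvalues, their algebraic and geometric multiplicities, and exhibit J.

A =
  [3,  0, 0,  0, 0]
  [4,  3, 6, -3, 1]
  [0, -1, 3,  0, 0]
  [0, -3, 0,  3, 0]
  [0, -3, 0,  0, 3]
J_3(3) ⊕ J_1(3) ⊕ J_1(3)

The characteristic polynomial is
  det(x·I − A) = x^5 - 15*x^4 + 90*x^3 - 270*x^2 + 405*x - 243 = (x - 3)^5

Eigenvalues and multiplicities (the geometric multiplicity of λ is n − rank(A − λI), which equals the number of Jordan blocks for λ):
  λ = 3: algebraic multiplicity = 5, geometric multiplicity = 3

Determining the block sizes for each eigenvalue:
  λ = 3: with am = 5 and gm = 3, the partition is not yet determined (e.g. several partitions of 5 into 3 parts exist). Let N = A − (3)·I. Computing rank(N^1) = 2, rank(N^2) = 1, rank(N^3) = 0; the number of blocks of size ≥ j is rank(N^{j−1}) − rank(N^j), giving [3, 1, 1]. So we have 1 block(s) of size 3, 2 block(s) of size 1 → block sizes [3, 1, 1]

Assembling the blocks gives a Jordan form
J =
  [3, 1, 0, 0, 0]
  [0, 3, 1, 0, 0]
  [0, 0, 3, 0, 0]
  [0, 0, 0, 3, 0]
  [0, 0, 0, 0, 3]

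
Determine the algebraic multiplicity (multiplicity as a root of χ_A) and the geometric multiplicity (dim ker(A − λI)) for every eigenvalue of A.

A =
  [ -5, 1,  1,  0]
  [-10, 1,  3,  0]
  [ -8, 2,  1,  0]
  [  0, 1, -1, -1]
λ = -1: alg = 4, geom = 2

Step 1 — factor the characteristic polynomial to read off the algebraic multiplicities:
  χ_A(x) = (x + 1)^4

Step 2 — compute geometric multiplicities via the rank-nullity identity g(λ) = n − rank(A − λI):
  rank(A − (-1)·I) = 2, so dim ker(A − (-1)·I) = n − 2 = 2

Summary:
  λ = -1: algebraic multiplicity = 4, geometric multiplicity = 2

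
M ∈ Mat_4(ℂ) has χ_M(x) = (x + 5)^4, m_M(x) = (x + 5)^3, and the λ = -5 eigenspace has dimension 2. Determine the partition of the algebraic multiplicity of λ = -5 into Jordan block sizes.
Block sizes for λ = -5: [3, 1]

Step 1 — from the characteristic polynomial, algebraic multiplicity of λ = -5 is 4. From dim ker(M − (-5)·I) = 2, there are exactly 2 Jordan blocks for λ = -5.
Step 2 — from the minimal polynomial, the factor (x + 5)^3 tells us the largest block for λ = -5 has size 3.
Step 3 — with total size 4, 2 blocks, and largest block 3, the block sizes (in nonincreasing order) are [3, 1].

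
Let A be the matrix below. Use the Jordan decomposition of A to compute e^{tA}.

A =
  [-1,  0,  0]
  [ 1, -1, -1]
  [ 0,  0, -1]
e^{tA} =
  [exp(-t), 0, 0]
  [t*exp(-t), exp(-t), -t*exp(-t)]
  [0, 0, exp(-t)]

Strategy: write A = P · J · P⁻¹ where J is a Jordan canonical form, so e^{tA} = P · e^{tJ} · P⁻¹, and e^{tJ} can be computed block-by-block.

A has Jordan form
J =
  [-1,  1,  0]
  [ 0, -1,  0]
  [ 0,  0, -1]
(up to reordering of blocks).

Per-block formulas:
  For a 1×1 block at λ = -1: exp(t · [-1]) = [e^(-1t)].
  For a 2×2 Jordan block J_2(-1): exp(t · J_2(-1)) = e^(-1t)·(I + t·N), where N is the 2×2 nilpotent shift.

After assembling e^{tJ} and conjugating by P, we get:

e^{tA} =
  [exp(-t), 0, 0]
  [t*exp(-t), exp(-t), -t*exp(-t)]
  [0, 0, exp(-t)]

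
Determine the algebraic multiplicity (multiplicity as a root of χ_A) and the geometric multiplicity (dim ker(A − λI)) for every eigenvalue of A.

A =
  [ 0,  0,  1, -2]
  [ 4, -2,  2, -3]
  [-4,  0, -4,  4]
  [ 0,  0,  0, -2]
λ = -2: alg = 4, geom = 2

Step 1 — factor the characteristic polynomial to read off the algebraic multiplicities:
  χ_A(x) = (x + 2)^4

Step 2 — compute geometric multiplicities via the rank-nullity identity g(λ) = n − rank(A − λI):
  rank(A − (-2)·I) = 2, so dim ker(A − (-2)·I) = n − 2 = 2

Summary:
  λ = -2: algebraic multiplicity = 4, geometric multiplicity = 2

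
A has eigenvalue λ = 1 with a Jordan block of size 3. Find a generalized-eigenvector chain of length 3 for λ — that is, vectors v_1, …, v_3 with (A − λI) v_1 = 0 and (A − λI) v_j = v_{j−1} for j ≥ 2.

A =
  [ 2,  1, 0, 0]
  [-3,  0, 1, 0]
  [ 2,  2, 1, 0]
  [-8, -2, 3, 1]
A Jordan chain for λ = 1 of length 3:
v_1 = (-2, 2, -4, 4)ᵀ
v_2 = (1, -3, 2, -8)ᵀ
v_3 = (1, 0, 0, 0)ᵀ

Let N = A − (1)·I. We want v_3 with N^3 v_3 = 0 but N^2 v_3 ≠ 0; then v_{j-1} := N · v_j for j = 3, …, 2.

Pick v_3 = (1, 0, 0, 0)ᵀ.
Then v_2 = N · v_3 = (1, -3, 2, -8)ᵀ.
Then v_1 = N · v_2 = (-2, 2, -4, 4)ᵀ.

Sanity check: (A − (1)·I) v_1 = (0, 0, 0, 0)ᵀ = 0. ✓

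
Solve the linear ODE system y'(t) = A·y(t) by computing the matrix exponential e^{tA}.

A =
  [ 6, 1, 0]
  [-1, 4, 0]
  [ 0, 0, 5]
e^{tA} =
  [t*exp(5*t) + exp(5*t), t*exp(5*t), 0]
  [-t*exp(5*t), -t*exp(5*t) + exp(5*t), 0]
  [0, 0, exp(5*t)]

Strategy: write A = P · J · P⁻¹ where J is a Jordan canonical form, so e^{tA} = P · e^{tJ} · P⁻¹, and e^{tJ} can be computed block-by-block.

A has Jordan form
J =
  [5, 1, 0]
  [0, 5, 0]
  [0, 0, 5]
(up to reordering of blocks).

Per-block formulas:
  For a 1×1 block at λ = 5: exp(t · [5]) = [e^(5t)].
  For a 2×2 Jordan block J_2(5): exp(t · J_2(5)) = e^(5t)·(I + t·N), where N is the 2×2 nilpotent shift.

After assembling e^{tJ} and conjugating by P, we get:

e^{tA} =
  [t*exp(5*t) + exp(5*t), t*exp(5*t), 0]
  [-t*exp(5*t), -t*exp(5*t) + exp(5*t), 0]
  [0, 0, exp(5*t)]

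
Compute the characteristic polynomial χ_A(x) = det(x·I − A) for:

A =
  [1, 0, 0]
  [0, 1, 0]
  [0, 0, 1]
x^3 - 3*x^2 + 3*x - 1

Expanding det(x·I − A) (e.g. by cofactor expansion or by noting that A is similar to its Jordan form J, which has the same characteristic polynomial as A) gives
  χ_A(x) = x^3 - 3*x^2 + 3*x - 1
which factors as (x - 1)^3. The eigenvalues (with algebraic multiplicities) are λ = 1 with multiplicity 3.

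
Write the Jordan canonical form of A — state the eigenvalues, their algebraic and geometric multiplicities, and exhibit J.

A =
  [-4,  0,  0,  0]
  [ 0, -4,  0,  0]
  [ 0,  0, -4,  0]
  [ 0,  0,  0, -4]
J_1(-4) ⊕ J_1(-4) ⊕ J_1(-4) ⊕ J_1(-4)

The characteristic polynomial is
  det(x·I − A) = x^4 + 16*x^3 + 96*x^2 + 256*x + 256 = (x + 4)^4

Eigenvalues and multiplicities (the geometric multiplicity of λ is n − rank(A − λI), which equals the number of Jordan blocks for λ):
  λ = -4: algebraic multiplicity = 4, geometric multiplicity = 4

Determining the block sizes for each eigenvalue:
  λ = -4: gm = am = 4, so every block has size 1 → block sizes [1, 1, 1, 1]

Assembling the blocks gives a Jordan form
J =
  [-4,  0,  0,  0]
  [ 0, -4,  0,  0]
  [ 0,  0, -4,  0]
  [ 0,  0,  0, -4]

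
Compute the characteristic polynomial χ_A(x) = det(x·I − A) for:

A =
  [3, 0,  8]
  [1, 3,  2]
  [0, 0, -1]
x^3 - 5*x^2 + 3*x + 9

Expanding det(x·I − A) (e.g. by cofactor expansion or by noting that A is similar to its Jordan form J, which has the same characteristic polynomial as A) gives
  χ_A(x) = x^3 - 5*x^2 + 3*x + 9
which factors as (x - 3)^2*(x + 1). The eigenvalues (with algebraic multiplicities) are λ = -1 with multiplicity 1, λ = 3 with multiplicity 2.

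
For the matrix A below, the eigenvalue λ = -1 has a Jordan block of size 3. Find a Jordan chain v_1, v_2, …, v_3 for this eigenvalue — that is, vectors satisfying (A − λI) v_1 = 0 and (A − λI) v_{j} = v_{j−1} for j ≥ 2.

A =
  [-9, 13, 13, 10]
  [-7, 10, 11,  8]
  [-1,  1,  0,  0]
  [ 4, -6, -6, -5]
A Jordan chain for λ = -1 of length 3:
v_1 = (-8, -7, -1, 4)ᵀ
v_2 = (13, 11, 1, -6)ᵀ
v_3 = (0, 1, 0, 0)ᵀ

Let N = A − (-1)·I. We want v_3 with N^3 v_3 = 0 but N^2 v_3 ≠ 0; then v_{j-1} := N · v_j for j = 3, …, 2.

Pick v_3 = (0, 1, 0, 0)ᵀ.
Then v_2 = N · v_3 = (13, 11, 1, -6)ᵀ.
Then v_1 = N · v_2 = (-8, -7, -1, 4)ᵀ.

Sanity check: (A − (-1)·I) v_1 = (0, 0, 0, 0)ᵀ = 0. ✓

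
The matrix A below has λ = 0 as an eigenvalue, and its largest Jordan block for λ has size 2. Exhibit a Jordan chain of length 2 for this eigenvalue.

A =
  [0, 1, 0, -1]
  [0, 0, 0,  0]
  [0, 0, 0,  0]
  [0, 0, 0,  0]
A Jordan chain for λ = 0 of length 2:
v_1 = (1, 0, 0, 0)ᵀ
v_2 = (0, 1, 0, 0)ᵀ

Let N = A − (0)·I. We want v_2 with N^2 v_2 = 0 but N^1 v_2 ≠ 0; then v_{j-1} := N · v_j for j = 2, …, 2.

Pick v_2 = (0, 1, 0, 0)ᵀ.
Then v_1 = N · v_2 = (1, 0, 0, 0)ᵀ.

Sanity check: (A − (0)·I) v_1 = (0, 0, 0, 0)ᵀ = 0. ✓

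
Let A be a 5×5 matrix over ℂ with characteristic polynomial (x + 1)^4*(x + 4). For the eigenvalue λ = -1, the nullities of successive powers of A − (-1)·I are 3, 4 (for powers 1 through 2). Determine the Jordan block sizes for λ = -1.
Block sizes for λ = -1: [2, 1, 1]

From the dimensions of kernels of powers, the number of Jordan blocks of size at least j is d_j − d_{j−1} where d_j = dim ker(N^j) (with d_0 = 0). Computing the differences gives [3, 1].
The number of blocks of size exactly k is (#blocks of size ≥ k) − (#blocks of size ≥ k + 1), so the partition is: 2 block(s) of size 1, 1 block(s) of size 2.
In nonincreasing order the block sizes are [2, 1, 1].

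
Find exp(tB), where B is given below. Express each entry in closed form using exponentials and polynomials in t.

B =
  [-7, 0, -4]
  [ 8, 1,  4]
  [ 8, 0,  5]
e^{tB} =
  [-exp(t) + 2*exp(-3*t), 0, -exp(t) + exp(-3*t)]
  [2*exp(t) - 2*exp(-3*t), exp(t), exp(t) - exp(-3*t)]
  [2*exp(t) - 2*exp(-3*t), 0, 2*exp(t) - exp(-3*t)]

Strategy: write B = P · J · P⁻¹ where J is a Jordan canonical form, so e^{tB} = P · e^{tJ} · P⁻¹, and e^{tJ} can be computed block-by-block.

B has Jordan form
J =
  [-3, 0, 0]
  [ 0, 1, 0]
  [ 0, 0, 1]
(up to reordering of blocks).

Per-block formulas:
  For a 1×1 block at λ = 1: exp(t · [1]) = [e^(1t)].
  For a 1×1 block at λ = -3: exp(t · [-3]) = [e^(-3t)].

After assembling e^{tJ} and conjugating by P, we get:

e^{tB} =
  [-exp(t) + 2*exp(-3*t), 0, -exp(t) + exp(-3*t)]
  [2*exp(t) - 2*exp(-3*t), exp(t), exp(t) - exp(-3*t)]
  [2*exp(t) - 2*exp(-3*t), 0, 2*exp(t) - exp(-3*t)]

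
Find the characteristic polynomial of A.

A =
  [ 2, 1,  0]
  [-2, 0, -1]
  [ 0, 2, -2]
x^3

Expanding det(x·I − A) (e.g. by cofactor expansion or by noting that A is similar to its Jordan form J, which has the same characteristic polynomial as A) gives
  χ_A(x) = x^3
which factors as x^3. The eigenvalues (with algebraic multiplicities) are λ = 0 with multiplicity 3.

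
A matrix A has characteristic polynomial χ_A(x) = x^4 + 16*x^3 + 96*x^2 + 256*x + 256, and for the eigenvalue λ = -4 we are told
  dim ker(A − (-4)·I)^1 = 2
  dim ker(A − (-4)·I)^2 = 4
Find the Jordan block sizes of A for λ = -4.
Block sizes for λ = -4: [2, 2]

From the dimensions of kernels of powers, the number of Jordan blocks of size at least j is d_j − d_{j−1} where d_j = dim ker(N^j) (with d_0 = 0). Computing the differences gives [2, 2].
The number of blocks of size exactly k is (#blocks of size ≥ k) − (#blocks of size ≥ k + 1), so the partition is: 2 block(s) of size 2.
In nonincreasing order the block sizes are [2, 2].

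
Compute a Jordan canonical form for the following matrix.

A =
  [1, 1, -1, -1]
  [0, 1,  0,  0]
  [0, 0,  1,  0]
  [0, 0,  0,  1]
J_2(1) ⊕ J_1(1) ⊕ J_1(1)

The characteristic polynomial is
  det(x·I − A) = x^4 - 4*x^3 + 6*x^2 - 4*x + 1 = (x - 1)^4

Eigenvalues and multiplicities (the geometric multiplicity of λ is n − rank(A − λI), which equals the number of Jordan blocks for λ):
  λ = 1: algebraic multiplicity = 4, geometric multiplicity = 3

Determining the block sizes for each eigenvalue:
  λ = 1: 3 blocks summing to 4 forces exactly one block of size 2 and the rest size 1 → block sizes [2, 1, 1]

Assembling the blocks gives a Jordan form
J =
  [1, 1, 0, 0]
  [0, 1, 0, 0]
  [0, 0, 1, 0]
  [0, 0, 0, 1]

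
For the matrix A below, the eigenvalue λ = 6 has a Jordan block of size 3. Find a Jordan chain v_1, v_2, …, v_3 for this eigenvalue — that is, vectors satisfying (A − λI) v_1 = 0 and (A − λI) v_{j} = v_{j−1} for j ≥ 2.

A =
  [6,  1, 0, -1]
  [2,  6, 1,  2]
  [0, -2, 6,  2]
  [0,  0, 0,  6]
A Jordan chain for λ = 6 of length 3:
v_1 = (2, 0, -4, 0)ᵀ
v_2 = (0, 2, 0, 0)ᵀ
v_3 = (1, 0, 0, 0)ᵀ

Let N = A − (6)·I. We want v_3 with N^3 v_3 = 0 but N^2 v_3 ≠ 0; then v_{j-1} := N · v_j for j = 3, …, 2.

Pick v_3 = (1, 0, 0, 0)ᵀ.
Then v_2 = N · v_3 = (0, 2, 0, 0)ᵀ.
Then v_1 = N · v_2 = (2, 0, -4, 0)ᵀ.

Sanity check: (A − (6)·I) v_1 = (0, 0, 0, 0)ᵀ = 0. ✓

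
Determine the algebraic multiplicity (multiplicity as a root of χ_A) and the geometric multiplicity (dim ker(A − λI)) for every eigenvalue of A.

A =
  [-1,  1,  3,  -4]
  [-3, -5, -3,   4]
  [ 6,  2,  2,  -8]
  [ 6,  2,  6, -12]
λ = -4: alg = 4, geom = 3

Step 1 — factor the characteristic polynomial to read off the algebraic multiplicities:
  χ_A(x) = (x + 4)^4

Step 2 — compute geometric multiplicities via the rank-nullity identity g(λ) = n − rank(A − λI):
  rank(A − (-4)·I) = 1, so dim ker(A − (-4)·I) = n − 1 = 3

Summary:
  λ = -4: algebraic multiplicity = 4, geometric multiplicity = 3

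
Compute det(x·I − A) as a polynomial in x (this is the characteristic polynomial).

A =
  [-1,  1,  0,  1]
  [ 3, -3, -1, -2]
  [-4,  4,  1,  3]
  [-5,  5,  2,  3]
x^4

Expanding det(x·I − A) (e.g. by cofactor expansion or by noting that A is similar to its Jordan form J, which has the same characteristic polynomial as A) gives
  χ_A(x) = x^4
which factors as x^4. The eigenvalues (with algebraic multiplicities) are λ = 0 with multiplicity 4.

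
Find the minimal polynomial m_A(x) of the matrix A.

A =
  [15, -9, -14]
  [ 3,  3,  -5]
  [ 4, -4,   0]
x^3 - 18*x^2 + 108*x - 216

The characteristic polynomial is χ_A(x) = (x - 6)^3, so the eigenvalues are known. The minimal polynomial is
  m_A(x) = Π_λ (x − λ)^{k_λ}
where k_λ is the size of the *largest* Jordan block for λ (equivalently, the smallest k with (A − λI)^k v = 0 for every generalised eigenvector v of λ).

  λ = 6: largest Jordan block has size 3, contributing (x − 6)^3

So m_A(x) = (x - 6)^3 = x^3 - 18*x^2 + 108*x - 216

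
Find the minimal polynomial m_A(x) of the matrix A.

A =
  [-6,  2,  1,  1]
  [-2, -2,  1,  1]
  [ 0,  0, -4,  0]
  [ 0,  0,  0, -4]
x^2 + 8*x + 16

The characteristic polynomial is χ_A(x) = (x + 4)^4, so the eigenvalues are known. The minimal polynomial is
  m_A(x) = Π_λ (x − λ)^{k_λ}
where k_λ is the size of the *largest* Jordan block for λ (equivalently, the smallest k with (A − λI)^k v = 0 for every generalised eigenvector v of λ).

  λ = -4: largest Jordan block has size 2, contributing (x + 4)^2

So m_A(x) = (x + 4)^2 = x^2 + 8*x + 16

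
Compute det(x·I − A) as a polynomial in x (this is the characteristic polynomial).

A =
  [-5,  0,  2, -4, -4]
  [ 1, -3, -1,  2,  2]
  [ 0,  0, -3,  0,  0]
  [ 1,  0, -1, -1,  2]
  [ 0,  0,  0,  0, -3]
x^5 + 15*x^4 + 90*x^3 + 270*x^2 + 405*x + 243

Expanding det(x·I − A) (e.g. by cofactor expansion or by noting that A is similar to its Jordan form J, which has the same characteristic polynomial as A) gives
  χ_A(x) = x^5 + 15*x^4 + 90*x^3 + 270*x^2 + 405*x + 243
which factors as (x + 3)^5. The eigenvalues (with algebraic multiplicities) are λ = -3 with multiplicity 5.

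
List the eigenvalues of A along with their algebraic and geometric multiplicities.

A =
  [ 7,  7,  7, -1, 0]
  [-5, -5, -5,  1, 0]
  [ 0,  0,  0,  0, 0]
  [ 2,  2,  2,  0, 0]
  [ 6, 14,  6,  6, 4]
λ = 0: alg = 3, geom = 2; λ = 2: alg = 1, geom = 1; λ = 4: alg = 1, geom = 1

Step 1 — factor the characteristic polynomial to read off the algebraic multiplicities:
  χ_A(x) = x^3*(x - 4)*(x - 2)

Step 2 — compute geometric multiplicities via the rank-nullity identity g(λ) = n − rank(A − λI):
  rank(A − (0)·I) = 3, so dim ker(A − (0)·I) = n − 3 = 2
  rank(A − (2)·I) = 4, so dim ker(A − (2)·I) = n − 4 = 1
  rank(A − (4)·I) = 4, so dim ker(A − (4)·I) = n − 4 = 1

Summary:
  λ = 0: algebraic multiplicity = 3, geometric multiplicity = 2
  λ = 2: algebraic multiplicity = 1, geometric multiplicity = 1
  λ = 4: algebraic multiplicity = 1, geometric multiplicity = 1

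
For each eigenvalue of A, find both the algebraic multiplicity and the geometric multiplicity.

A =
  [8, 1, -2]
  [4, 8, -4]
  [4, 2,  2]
λ = 6: alg = 3, geom = 2

Step 1 — factor the characteristic polynomial to read off the algebraic multiplicities:
  χ_A(x) = (x - 6)^3

Step 2 — compute geometric multiplicities via the rank-nullity identity g(λ) = n − rank(A − λI):
  rank(A − (6)·I) = 1, so dim ker(A − (6)·I) = n − 1 = 2

Summary:
  λ = 6: algebraic multiplicity = 3, geometric multiplicity = 2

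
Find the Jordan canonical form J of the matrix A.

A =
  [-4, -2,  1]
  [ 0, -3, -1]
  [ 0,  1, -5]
J_3(-4)

The characteristic polynomial is
  det(x·I − A) = x^3 + 12*x^2 + 48*x + 64 = (x + 4)^3

Eigenvalues and multiplicities (the geometric multiplicity of λ is n − rank(A − λI), which equals the number of Jordan blocks for λ):
  λ = -4: algebraic multiplicity = 3, geometric multiplicity = 1

Determining the block sizes for each eigenvalue:
  λ = -4: one block (gm = 1), so the single block has size am = 3 → block sizes [3]

Assembling the blocks gives a Jordan form
J =
  [-4,  1,  0]
  [ 0, -4,  1]
  [ 0,  0, -4]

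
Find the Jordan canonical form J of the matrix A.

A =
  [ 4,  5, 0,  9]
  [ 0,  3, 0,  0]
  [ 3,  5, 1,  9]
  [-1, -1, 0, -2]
J_2(1) ⊕ J_1(1) ⊕ J_1(3)

The characteristic polynomial is
  det(x·I − A) = x^4 - 6*x^3 + 12*x^2 - 10*x + 3 = (x - 3)*(x - 1)^3

Eigenvalues and multiplicities (the geometric multiplicity of λ is n − rank(A − λI), which equals the number of Jordan blocks for λ):
  λ = 1: algebraic multiplicity = 3, geometric multiplicity = 2
  λ = 3: algebraic multiplicity = 1, geometric multiplicity = 1

Determining the block sizes for each eigenvalue:
  λ = 1: 2 blocks summing to 3 forces exactly one block of size 2 and the rest size 1 → block sizes [2, 1]
  λ = 3: one block (gm = 1), so the single block has size am = 1 → block sizes [1]

Assembling the blocks gives a Jordan form
J =
  [1, 1, 0, 0]
  [0, 1, 0, 0]
  [0, 0, 1, 0]
  [0, 0, 0, 3]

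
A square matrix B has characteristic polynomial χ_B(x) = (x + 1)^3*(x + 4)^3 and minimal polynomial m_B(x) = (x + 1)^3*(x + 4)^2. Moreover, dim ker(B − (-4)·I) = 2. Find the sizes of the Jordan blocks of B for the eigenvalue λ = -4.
Block sizes for λ = -4: [2, 1]

Step 1 — from the characteristic polynomial, algebraic multiplicity of λ = -4 is 3. From dim ker(B − (-4)·I) = 2, there are exactly 2 Jordan blocks for λ = -4.
Step 2 — from the minimal polynomial, the factor (x + 4)^2 tells us the largest block for λ = -4 has size 2.
Step 3 — with total size 3, 2 blocks, and largest block 2, the block sizes (in nonincreasing order) are [2, 1].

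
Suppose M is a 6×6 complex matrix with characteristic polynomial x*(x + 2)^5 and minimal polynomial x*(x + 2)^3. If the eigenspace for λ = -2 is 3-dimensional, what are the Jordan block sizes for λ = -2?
Block sizes for λ = -2: [3, 1, 1]

Step 1 — from the characteristic polynomial, algebraic multiplicity of λ = -2 is 5. From dim ker(M − (-2)·I) = 3, there are exactly 3 Jordan blocks for λ = -2.
Step 2 — from the minimal polynomial, the factor (x + 2)^3 tells us the largest block for λ = -2 has size 3.
Step 3 — with total size 5, 3 blocks, and largest block 3, the block sizes (in nonincreasing order) are [3, 1, 1].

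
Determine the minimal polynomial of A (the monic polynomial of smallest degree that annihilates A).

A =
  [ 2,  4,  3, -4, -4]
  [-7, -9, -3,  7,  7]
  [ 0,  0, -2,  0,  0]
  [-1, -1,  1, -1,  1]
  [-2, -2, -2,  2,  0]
x^3 + 6*x^2 + 12*x + 8

The characteristic polynomial is χ_A(x) = (x + 2)^5, so the eigenvalues are known. The minimal polynomial is
  m_A(x) = Π_λ (x − λ)^{k_λ}
where k_λ is the size of the *largest* Jordan block for λ (equivalently, the smallest k with (A − λI)^k v = 0 for every generalised eigenvector v of λ).

  λ = -2: largest Jordan block has size 3, contributing (x + 2)^3

So m_A(x) = (x + 2)^3 = x^3 + 6*x^2 + 12*x + 8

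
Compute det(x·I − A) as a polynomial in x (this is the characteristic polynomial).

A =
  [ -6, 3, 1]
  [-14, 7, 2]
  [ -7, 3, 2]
x^3 - 3*x^2 + 3*x - 1

Expanding det(x·I − A) (e.g. by cofactor expansion or by noting that A is similar to its Jordan form J, which has the same characteristic polynomial as A) gives
  χ_A(x) = x^3 - 3*x^2 + 3*x - 1
which factors as (x - 1)^3. The eigenvalues (with algebraic multiplicities) are λ = 1 with multiplicity 3.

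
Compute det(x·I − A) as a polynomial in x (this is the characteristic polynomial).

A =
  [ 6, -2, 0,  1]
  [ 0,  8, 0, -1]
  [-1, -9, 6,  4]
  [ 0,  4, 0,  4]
x^4 - 24*x^3 + 216*x^2 - 864*x + 1296

Expanding det(x·I − A) (e.g. by cofactor expansion or by noting that A is similar to its Jordan form J, which has the same characteristic polynomial as A) gives
  χ_A(x) = x^4 - 24*x^3 + 216*x^2 - 864*x + 1296
which factors as (x - 6)^4. The eigenvalues (with algebraic multiplicities) are λ = 6 with multiplicity 4.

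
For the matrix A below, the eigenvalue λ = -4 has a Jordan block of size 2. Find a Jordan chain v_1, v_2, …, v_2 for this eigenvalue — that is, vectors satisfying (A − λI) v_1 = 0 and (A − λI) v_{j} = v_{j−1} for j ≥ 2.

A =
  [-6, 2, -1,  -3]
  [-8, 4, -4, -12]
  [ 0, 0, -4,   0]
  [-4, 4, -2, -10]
A Jordan chain for λ = -4 of length 2:
v_1 = (-2, -8, 0, -4)ᵀ
v_2 = (1, 0, 0, 0)ᵀ

Let N = A − (-4)·I. We want v_2 with N^2 v_2 = 0 but N^1 v_2 ≠ 0; then v_{j-1} := N · v_j for j = 2, …, 2.

Pick v_2 = (1, 0, 0, 0)ᵀ.
Then v_1 = N · v_2 = (-2, -8, 0, -4)ᵀ.

Sanity check: (A − (-4)·I) v_1 = (0, 0, 0, 0)ᵀ = 0. ✓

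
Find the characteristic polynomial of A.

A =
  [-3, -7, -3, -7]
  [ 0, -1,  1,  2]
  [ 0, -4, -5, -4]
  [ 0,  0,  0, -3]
x^4 + 12*x^3 + 54*x^2 + 108*x + 81

Expanding det(x·I − A) (e.g. by cofactor expansion or by noting that A is similar to its Jordan form J, which has the same characteristic polynomial as A) gives
  χ_A(x) = x^4 + 12*x^3 + 54*x^2 + 108*x + 81
which factors as (x + 3)^4. The eigenvalues (with algebraic multiplicities) are λ = -3 with multiplicity 4.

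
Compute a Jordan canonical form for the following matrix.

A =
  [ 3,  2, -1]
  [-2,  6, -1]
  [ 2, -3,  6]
J_3(5)

The characteristic polynomial is
  det(x·I − A) = x^3 - 15*x^2 + 75*x - 125 = (x - 5)^3

Eigenvalues and multiplicities (the geometric multiplicity of λ is n − rank(A − λI), which equals the number of Jordan blocks for λ):
  λ = 5: algebraic multiplicity = 3, geometric multiplicity = 1

Determining the block sizes for each eigenvalue:
  λ = 5: one block (gm = 1), so the single block has size am = 3 → block sizes [3]

Assembling the blocks gives a Jordan form
J =
  [5, 1, 0]
  [0, 5, 1]
  [0, 0, 5]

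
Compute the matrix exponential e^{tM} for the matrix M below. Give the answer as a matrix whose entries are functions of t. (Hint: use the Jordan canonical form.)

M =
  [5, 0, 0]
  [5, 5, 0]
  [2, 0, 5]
e^{tM} =
  [exp(5*t), 0, 0]
  [5*t*exp(5*t), exp(5*t), 0]
  [2*t*exp(5*t), 0, exp(5*t)]

Strategy: write M = P · J · P⁻¹ where J is a Jordan canonical form, so e^{tM} = P · e^{tJ} · P⁻¹, and e^{tJ} can be computed block-by-block.

M has Jordan form
J =
  [5, 1, 0]
  [0, 5, 0]
  [0, 0, 5]
(up to reordering of blocks).

Per-block formulas:
  For a 2×2 Jordan block J_2(5): exp(t · J_2(5)) = e^(5t)·(I + t·N), where N is the 2×2 nilpotent shift.
  For a 1×1 block at λ = 5: exp(t · [5]) = [e^(5t)].

After assembling e^{tJ} and conjugating by P, we get:

e^{tM} =
  [exp(5*t), 0, 0]
  [5*t*exp(5*t), exp(5*t), 0]
  [2*t*exp(5*t), 0, exp(5*t)]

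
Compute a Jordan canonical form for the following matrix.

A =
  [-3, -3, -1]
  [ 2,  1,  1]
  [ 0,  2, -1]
J_3(-1)

The characteristic polynomial is
  det(x·I − A) = x^3 + 3*x^2 + 3*x + 1 = (x + 1)^3

Eigenvalues and multiplicities (the geometric multiplicity of λ is n − rank(A − λI), which equals the number of Jordan blocks for λ):
  λ = -1: algebraic multiplicity = 3, geometric multiplicity = 1

Determining the block sizes for each eigenvalue:
  λ = -1: one block (gm = 1), so the single block has size am = 3 → block sizes [3]

Assembling the blocks gives a Jordan form
J =
  [-1,  1,  0]
  [ 0, -1,  1]
  [ 0,  0, -1]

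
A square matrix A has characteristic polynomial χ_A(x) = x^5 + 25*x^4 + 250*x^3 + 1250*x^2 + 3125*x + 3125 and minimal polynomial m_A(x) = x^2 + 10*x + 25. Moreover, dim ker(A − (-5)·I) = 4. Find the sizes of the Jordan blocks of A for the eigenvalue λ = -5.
Block sizes for λ = -5: [2, 1, 1, 1]

Step 1 — from the characteristic polynomial, algebraic multiplicity of λ = -5 is 5. From dim ker(A − (-5)·I) = 4, there are exactly 4 Jordan blocks for λ = -5.
Step 2 — from the minimal polynomial, the factor (x + 5)^2 tells us the largest block for λ = -5 has size 2.
Step 3 — with total size 5, 4 blocks, and largest block 2, the block sizes (in nonincreasing order) are [2, 1, 1, 1].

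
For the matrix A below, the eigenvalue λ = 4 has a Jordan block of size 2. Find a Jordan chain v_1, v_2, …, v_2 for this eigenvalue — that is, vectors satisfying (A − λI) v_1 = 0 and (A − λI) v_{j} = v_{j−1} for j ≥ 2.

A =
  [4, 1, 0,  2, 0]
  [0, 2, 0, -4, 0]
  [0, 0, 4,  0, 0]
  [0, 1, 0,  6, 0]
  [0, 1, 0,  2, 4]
A Jordan chain for λ = 4 of length 2:
v_1 = (1, -2, 0, 1, 1)ᵀ
v_2 = (0, 1, 0, 0, 0)ᵀ

Let N = A − (4)·I. We want v_2 with N^2 v_2 = 0 but N^1 v_2 ≠ 0; then v_{j-1} := N · v_j for j = 2, …, 2.

Pick v_2 = (0, 1, 0, 0, 0)ᵀ.
Then v_1 = N · v_2 = (1, -2, 0, 1, 1)ᵀ.

Sanity check: (A − (4)·I) v_1 = (0, 0, 0, 0, 0)ᵀ = 0. ✓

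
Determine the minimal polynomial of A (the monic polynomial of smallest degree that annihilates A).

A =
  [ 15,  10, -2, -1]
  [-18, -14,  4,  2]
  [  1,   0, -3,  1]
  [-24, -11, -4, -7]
x^4 + 9*x^3 - 15*x^2 - 325*x - 750

The characteristic polynomial is χ_A(x) = (x - 6)*(x + 5)^3, so the eigenvalues are known. The minimal polynomial is
  m_A(x) = Π_λ (x − λ)^{k_λ}
where k_λ is the size of the *largest* Jordan block for λ (equivalently, the smallest k with (A − λI)^k v = 0 for every generalised eigenvector v of λ).

  λ = -5: largest Jordan block has size 3, contributing (x + 5)^3
  λ = 6: largest Jordan block has size 1, contributing (x − 6)

So m_A(x) = (x - 6)*(x + 5)^3 = x^4 + 9*x^3 - 15*x^2 - 325*x - 750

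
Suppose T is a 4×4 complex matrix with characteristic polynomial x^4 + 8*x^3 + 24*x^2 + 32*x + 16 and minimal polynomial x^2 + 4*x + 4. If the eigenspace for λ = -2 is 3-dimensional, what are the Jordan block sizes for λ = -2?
Block sizes for λ = -2: [2, 1, 1]

Step 1 — from the characteristic polynomial, algebraic multiplicity of λ = -2 is 4. From dim ker(T − (-2)·I) = 3, there are exactly 3 Jordan blocks for λ = -2.
Step 2 — from the minimal polynomial, the factor (x + 2)^2 tells us the largest block for λ = -2 has size 2.
Step 3 — with total size 4, 3 blocks, and largest block 2, the block sizes (in nonincreasing order) are [2, 1, 1].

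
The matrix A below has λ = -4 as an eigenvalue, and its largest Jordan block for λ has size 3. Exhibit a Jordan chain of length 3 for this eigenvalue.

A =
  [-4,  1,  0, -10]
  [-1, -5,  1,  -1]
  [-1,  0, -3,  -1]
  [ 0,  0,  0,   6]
A Jordan chain for λ = -4 of length 3:
v_1 = (-1, 0, -1, 0)ᵀ
v_2 = (0, -1, -1, 0)ᵀ
v_3 = (1, 0, 0, 0)ᵀ

Let N = A − (-4)·I. We want v_3 with N^3 v_3 = 0 but N^2 v_3 ≠ 0; then v_{j-1} := N · v_j for j = 3, …, 2.

Pick v_3 = (1, 0, 0, 0)ᵀ.
Then v_2 = N · v_3 = (0, -1, -1, 0)ᵀ.
Then v_1 = N · v_2 = (-1, 0, -1, 0)ᵀ.

Sanity check: (A − (-4)·I) v_1 = (0, 0, 0, 0)ᵀ = 0. ✓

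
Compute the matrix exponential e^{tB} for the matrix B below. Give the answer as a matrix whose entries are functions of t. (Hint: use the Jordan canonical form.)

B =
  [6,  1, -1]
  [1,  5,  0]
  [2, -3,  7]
e^{tB} =
  [-t^2*exp(6*t)/2 + exp(6*t), t^2*exp(6*t) + t*exp(6*t), -t^2*exp(6*t)/2 - t*exp(6*t)]
  [-t^2*exp(6*t)/2 + t*exp(6*t), t^2*exp(6*t) - t*exp(6*t) + exp(6*t), -t^2*exp(6*t)/2]
  [-t^2*exp(6*t)/2 + 2*t*exp(6*t), t^2*exp(6*t) - 3*t*exp(6*t), -t^2*exp(6*t)/2 + t*exp(6*t) + exp(6*t)]

Strategy: write B = P · J · P⁻¹ where J is a Jordan canonical form, so e^{tB} = P · e^{tJ} · P⁻¹, and e^{tJ} can be computed block-by-block.

B has Jordan form
J =
  [6, 1, 0]
  [0, 6, 1]
  [0, 0, 6]
(up to reordering of blocks).

Per-block formulas:
  For a 3×3 Jordan block J_3(6): exp(t · J_3(6)) = e^(6t)·(I + t·N + (t^2/2)·N^2), where N is the 3×3 nilpotent shift.

After assembling e^{tJ} and conjugating by P, we get:

e^{tB} =
  [-t^2*exp(6*t)/2 + exp(6*t), t^2*exp(6*t) + t*exp(6*t), -t^2*exp(6*t)/2 - t*exp(6*t)]
  [-t^2*exp(6*t)/2 + t*exp(6*t), t^2*exp(6*t) - t*exp(6*t) + exp(6*t), -t^2*exp(6*t)/2]
  [-t^2*exp(6*t)/2 + 2*t*exp(6*t), t^2*exp(6*t) - 3*t*exp(6*t), -t^2*exp(6*t)/2 + t*exp(6*t) + exp(6*t)]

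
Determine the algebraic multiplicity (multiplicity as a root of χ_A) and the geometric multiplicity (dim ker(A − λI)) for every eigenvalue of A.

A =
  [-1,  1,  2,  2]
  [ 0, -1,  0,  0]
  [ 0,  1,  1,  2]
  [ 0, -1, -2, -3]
λ = -1: alg = 4, geom = 3

Step 1 — factor the characteristic polynomial to read off the algebraic multiplicities:
  χ_A(x) = (x + 1)^4

Step 2 — compute geometric multiplicities via the rank-nullity identity g(λ) = n − rank(A − λI):
  rank(A − (-1)·I) = 1, so dim ker(A − (-1)·I) = n − 1 = 3

Summary:
  λ = -1: algebraic multiplicity = 4, geometric multiplicity = 3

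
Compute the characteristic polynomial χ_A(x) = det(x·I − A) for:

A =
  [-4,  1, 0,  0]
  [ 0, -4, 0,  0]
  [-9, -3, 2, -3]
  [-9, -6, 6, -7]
x^4 + 13*x^3 + 60*x^2 + 112*x + 64

Expanding det(x·I − A) (e.g. by cofactor expansion or by noting that A is similar to its Jordan form J, which has the same characteristic polynomial as A) gives
  χ_A(x) = x^4 + 13*x^3 + 60*x^2 + 112*x + 64
which factors as (x + 1)*(x + 4)^3. The eigenvalues (with algebraic multiplicities) are λ = -4 with multiplicity 3, λ = -1 with multiplicity 1.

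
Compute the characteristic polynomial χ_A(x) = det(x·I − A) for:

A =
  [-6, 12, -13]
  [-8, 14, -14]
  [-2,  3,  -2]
x^3 - 6*x^2 + 12*x - 8

Expanding det(x·I − A) (e.g. by cofactor expansion or by noting that A is similar to its Jordan form J, which has the same characteristic polynomial as A) gives
  χ_A(x) = x^3 - 6*x^2 + 12*x - 8
which factors as (x - 2)^3. The eigenvalues (with algebraic multiplicities) are λ = 2 with multiplicity 3.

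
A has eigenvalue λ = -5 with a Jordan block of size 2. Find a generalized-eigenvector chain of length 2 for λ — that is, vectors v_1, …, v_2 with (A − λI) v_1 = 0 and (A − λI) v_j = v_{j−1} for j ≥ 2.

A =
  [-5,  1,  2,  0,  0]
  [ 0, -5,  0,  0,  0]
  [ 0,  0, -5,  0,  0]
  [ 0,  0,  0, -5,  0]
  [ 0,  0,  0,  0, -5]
A Jordan chain for λ = -5 of length 2:
v_1 = (1, 0, 0, 0, 0)ᵀ
v_2 = (0, 1, 0, 0, 0)ᵀ

Let N = A − (-5)·I. We want v_2 with N^2 v_2 = 0 but N^1 v_2 ≠ 0; then v_{j-1} := N · v_j for j = 2, …, 2.

Pick v_2 = (0, 1, 0, 0, 0)ᵀ.
Then v_1 = N · v_2 = (1, 0, 0, 0, 0)ᵀ.

Sanity check: (A − (-5)·I) v_1 = (0, 0, 0, 0, 0)ᵀ = 0. ✓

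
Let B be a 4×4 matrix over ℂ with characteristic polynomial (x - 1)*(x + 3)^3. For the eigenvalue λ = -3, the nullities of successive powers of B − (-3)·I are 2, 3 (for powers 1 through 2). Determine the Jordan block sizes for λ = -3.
Block sizes for λ = -3: [2, 1]

From the dimensions of kernels of powers, the number of Jordan blocks of size at least j is d_j − d_{j−1} where d_j = dim ker(N^j) (with d_0 = 0). Computing the differences gives [2, 1].
The number of blocks of size exactly k is (#blocks of size ≥ k) − (#blocks of size ≥ k + 1), so the partition is: 1 block(s) of size 1, 1 block(s) of size 2.
In nonincreasing order the block sizes are [2, 1].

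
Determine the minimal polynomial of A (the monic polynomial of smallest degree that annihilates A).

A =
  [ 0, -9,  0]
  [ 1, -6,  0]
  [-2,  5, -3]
x^3 + 9*x^2 + 27*x + 27

The characteristic polynomial is χ_A(x) = (x + 3)^3, so the eigenvalues are known. The minimal polynomial is
  m_A(x) = Π_λ (x − λ)^{k_λ}
where k_λ is the size of the *largest* Jordan block for λ (equivalently, the smallest k with (A − λI)^k v = 0 for every generalised eigenvector v of λ).

  λ = -3: largest Jordan block has size 3, contributing (x + 3)^3

So m_A(x) = (x + 3)^3 = x^3 + 9*x^2 + 27*x + 27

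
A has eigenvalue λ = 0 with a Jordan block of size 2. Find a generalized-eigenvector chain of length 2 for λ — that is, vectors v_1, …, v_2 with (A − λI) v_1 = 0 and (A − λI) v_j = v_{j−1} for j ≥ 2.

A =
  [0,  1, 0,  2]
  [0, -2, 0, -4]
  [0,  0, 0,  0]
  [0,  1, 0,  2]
A Jordan chain for λ = 0 of length 2:
v_1 = (1, -2, 0, 1)ᵀ
v_2 = (0, 1, 0, 0)ᵀ

Let N = A − (0)·I. We want v_2 with N^2 v_2 = 0 but N^1 v_2 ≠ 0; then v_{j-1} := N · v_j for j = 2, …, 2.

Pick v_2 = (0, 1, 0, 0)ᵀ.
Then v_1 = N · v_2 = (1, -2, 0, 1)ᵀ.

Sanity check: (A − (0)·I) v_1 = (0, 0, 0, 0)ᵀ = 0. ✓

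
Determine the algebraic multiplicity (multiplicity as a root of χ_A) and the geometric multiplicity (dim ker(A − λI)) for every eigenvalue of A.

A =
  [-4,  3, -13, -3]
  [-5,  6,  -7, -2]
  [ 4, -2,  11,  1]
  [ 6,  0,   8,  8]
λ = 5: alg = 3, geom = 2; λ = 6: alg = 1, geom = 1

Step 1 — factor the characteristic polynomial to read off the algebraic multiplicities:
  χ_A(x) = (x - 6)*(x - 5)^3

Step 2 — compute geometric multiplicities via the rank-nullity identity g(λ) = n − rank(A − λI):
  rank(A − (5)·I) = 2, so dim ker(A − (5)·I) = n − 2 = 2
  rank(A − (6)·I) = 3, so dim ker(A − (6)·I) = n − 3 = 1

Summary:
  λ = 5: algebraic multiplicity = 3, geometric multiplicity = 2
  λ = 6: algebraic multiplicity = 1, geometric multiplicity = 1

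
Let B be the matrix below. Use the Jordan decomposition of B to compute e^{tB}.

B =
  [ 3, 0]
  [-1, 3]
e^{tB} =
  [exp(3*t), 0]
  [-t*exp(3*t), exp(3*t)]

Strategy: write B = P · J · P⁻¹ where J is a Jordan canonical form, so e^{tB} = P · e^{tJ} · P⁻¹, and e^{tJ} can be computed block-by-block.

B has Jordan form
J =
  [3, 1]
  [0, 3]
(up to reordering of blocks).

Per-block formulas:
  For a 2×2 Jordan block J_2(3): exp(t · J_2(3)) = e^(3t)·(I + t·N), where N is the 2×2 nilpotent shift.

After assembling e^{tJ} and conjugating by P, we get:

e^{tB} =
  [exp(3*t), 0]
  [-t*exp(3*t), exp(3*t)]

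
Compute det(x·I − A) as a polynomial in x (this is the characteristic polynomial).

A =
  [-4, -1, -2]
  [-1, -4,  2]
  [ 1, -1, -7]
x^3 + 15*x^2 + 75*x + 125

Expanding det(x·I − A) (e.g. by cofactor expansion or by noting that A is similar to its Jordan form J, which has the same characteristic polynomial as A) gives
  χ_A(x) = x^3 + 15*x^2 + 75*x + 125
which factors as (x + 5)^3. The eigenvalues (with algebraic multiplicities) are λ = -5 with multiplicity 3.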